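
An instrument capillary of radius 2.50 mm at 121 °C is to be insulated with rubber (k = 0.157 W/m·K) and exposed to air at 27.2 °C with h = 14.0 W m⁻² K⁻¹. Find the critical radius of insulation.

For a cylinder, r_cr = k_ins/h = 0.157/14.0 = 0.0112 m = 1.12 cm

r_cr = 1.12 cm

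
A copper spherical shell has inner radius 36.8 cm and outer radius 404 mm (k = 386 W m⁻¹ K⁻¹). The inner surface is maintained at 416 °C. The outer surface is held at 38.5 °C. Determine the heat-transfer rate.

Q = 7.56×10^6 W

Q = 4πk·ΔT/(1/r₁ − 1/r₂) = 4π × 386 × 377.5 / (1/0.368 − 1/0.404) = 7.56×10^6 W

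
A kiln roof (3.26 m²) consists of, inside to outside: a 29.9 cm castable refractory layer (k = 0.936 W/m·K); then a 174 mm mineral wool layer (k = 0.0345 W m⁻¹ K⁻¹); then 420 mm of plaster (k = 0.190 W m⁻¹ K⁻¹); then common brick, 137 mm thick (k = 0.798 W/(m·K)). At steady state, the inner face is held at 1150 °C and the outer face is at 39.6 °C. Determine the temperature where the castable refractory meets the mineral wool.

Resistance network (inner→outer):
  R_castable refractory = L/(kA) = 0.299/(0.936·3.26) = 0.09799 K/W
  R_mineral wool = L/(kA) = 0.174/(0.0345·3.26) = 1.547 K/W
  R_plaster = L/(kA) = 0.420/(0.190·3.26) = 0.6781 K/W
  R_common brick = L/(kA) = 0.137/(0.798·3.26) = 0.05266 K/W
ΣR = 0.09799 + 1.547 + 0.6781 + 0.05266 = 2.376 K/W
Q = ΔT/ΣR = (1150 °C − 39.6 °C)/2.376 = 467.3 W
From the inner boundary to the castable refractory/mineral wool interface, ΣR_partial = 0.09799 K/W.
T_interface = T_in − Q·ΣR_partial = 1150 °C − (467.3)(0.09799) = 1104 °C

T = 1104 °C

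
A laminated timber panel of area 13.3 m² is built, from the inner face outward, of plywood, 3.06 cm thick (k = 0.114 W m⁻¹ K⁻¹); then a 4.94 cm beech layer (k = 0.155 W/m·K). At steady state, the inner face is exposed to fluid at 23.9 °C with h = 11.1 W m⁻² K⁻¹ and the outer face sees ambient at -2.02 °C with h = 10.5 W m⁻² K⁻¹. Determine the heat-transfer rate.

Series thermal resistances, inner to outer:
  R_conv,in = 1/(hA) = 1/(11.1·13.3) = 0.006774 K/W
  R_plywood = L/(kA) = 0.0306/(0.114·13.3) = 0.02018 K/W
  R_beech = L/(kA) = 0.0494/(0.155·13.3) = 0.02396 K/W
  R_conv,out = 1/(hA) = 1/(10.5·13.3) = 0.007161 K/W
ΣR = 0.006774 + 0.02018 + 0.02396 + 0.007161 = 0.05808 K/W
Q = ΔT/ΣR = (23.9 °C − -2.02 °C)/0.05808 = 446 W

Q = 446 W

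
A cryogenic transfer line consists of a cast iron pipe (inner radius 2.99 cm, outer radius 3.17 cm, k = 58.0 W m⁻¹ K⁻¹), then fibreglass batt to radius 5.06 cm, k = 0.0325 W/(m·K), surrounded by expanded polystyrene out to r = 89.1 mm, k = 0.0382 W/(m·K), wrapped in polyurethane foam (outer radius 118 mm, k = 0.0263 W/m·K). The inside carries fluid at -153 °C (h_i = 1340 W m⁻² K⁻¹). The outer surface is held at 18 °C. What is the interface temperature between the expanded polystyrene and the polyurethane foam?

Series thermal resistances, inner to outer:
  R'_conv,in = 1/(2πr h) = 1/(2π·0.0299·1340) = 0.003972 m·K/W
  R'_cast iron = ln(0.0317/0.0299)/(2πk) = 0.05846/(2π·58.0) = 1.604×10^-4 m·K/W
  R'_fibreglass batt = ln(0.0506/0.0317)/(2πk) = 0.4676/(2π·0.0325) = 2.290 m·K/W
  R'_expanded polystyrene = ln(0.0891/0.0506)/(2πk) = 0.5658/(2π·0.0382) = 2.357 m·K/W
  R'_polyurethane foam = ln(0.118/0.0891)/(2πk) = 0.2809/(2π·0.0263) = 1.700 m·K/W
ΣR = 0.003972 + 1.604×10^-4 + 2.290 + 2.357 + 1.700 = 6.351 m·K/W
Q' = ΔT/ΣR = (-153 °C − 18 °C)/6.351 = -26.92 W/m
From the inner boundary to the expanded polystyrene/polyurethane foam interface, ΣR_partial = 4.651 m·K/W.
T_interface = T_in − Q'·ΣR_partial = -153 °C − (-26.92)(4.651) = -27.8 °C

T = -27.8 °C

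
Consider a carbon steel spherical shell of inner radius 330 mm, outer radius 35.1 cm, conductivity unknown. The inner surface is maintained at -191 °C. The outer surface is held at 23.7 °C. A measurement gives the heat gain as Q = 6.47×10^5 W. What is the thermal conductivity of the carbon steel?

k = 43.5 W/m·K

ΣR = ΔT/Q = |-191 − 23.7|/6.47×10^5 = 3.318×10^-4 K/W
(1/r₁−1/r₂)/(4πk) = 3.318×10^-4 ⇒ k = 0.1813/(4π·3.318×10^-4) = 43.5 W/m·K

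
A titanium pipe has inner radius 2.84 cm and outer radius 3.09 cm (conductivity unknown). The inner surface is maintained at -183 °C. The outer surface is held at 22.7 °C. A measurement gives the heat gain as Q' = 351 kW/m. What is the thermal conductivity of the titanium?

ΣR = ΔT/Q' = |-183 − 22.7|/3.51×10^5 = 5.860×10^-4 m·K/W
ln(r₂/r₁)/(2πk) = 5.860×10^-4 ⇒ k = 0.08437/(2π·5.860×10^-4) = 22.9 W/m·K

k = 22.9 W/m·K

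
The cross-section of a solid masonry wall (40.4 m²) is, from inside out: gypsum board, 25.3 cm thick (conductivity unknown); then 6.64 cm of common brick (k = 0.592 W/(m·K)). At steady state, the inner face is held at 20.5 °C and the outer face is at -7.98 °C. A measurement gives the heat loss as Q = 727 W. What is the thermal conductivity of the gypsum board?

k = 0.172 W/m·K

ΣR = ΔT/Q = |20.5 − -7.98|/727 = 0.03917 K/W
Known resistances:
  R_common brick = L/(kA) = 0.0664/(0.592·40.4) = 0.002776 K/W
R_gypsum board = ΣR − ΣR_known = 0.03917 − 0.002776 = 0.03639 K/W
L/(kA) = 0.03639 ⇒ k = 0.253/(0.03639·40.4) = 0.172 W/m·K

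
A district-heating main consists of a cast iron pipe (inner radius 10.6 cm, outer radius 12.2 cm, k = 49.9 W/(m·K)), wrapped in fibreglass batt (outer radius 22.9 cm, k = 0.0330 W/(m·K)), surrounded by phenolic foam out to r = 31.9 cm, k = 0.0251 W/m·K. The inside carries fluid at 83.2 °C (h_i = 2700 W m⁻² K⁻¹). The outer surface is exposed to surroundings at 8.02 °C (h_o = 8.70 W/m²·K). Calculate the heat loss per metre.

Series thermal resistances, inner to outer:
  R'_conv,in = 1/(2πr h) = 1/(2π·0.106·2700) = 5.561×10^-4 m·K/W
  R'_cast iron = ln(0.122/0.106)/(2πk) = 0.1406/(2π·49.9) = 4.484×10^-4 m·K/W
  R'_fibreglass batt = ln(0.229/0.122)/(2πk) = 0.6297/(2π·0.0330) = 3.037 m·K/W
  R'_phenolic foam = ln(0.319/0.229)/(2πk) = 0.3315/(2π·0.0251) = 2.102 m·K/W
  R'_conv,out = 1/(2πr h) = 1/(2π·0.319·8.70) = 0.05735 m·K/W
ΣR = 5.561×10^-4 + 4.484×10^-4 + 3.037 + 2.102 + 0.05735 = 5.197 m·K/W
Q' = ΔT/ΣR = (83.2 °C − 8.02 °C)/5.197 = 14.5 W/m

Q' = 14.5 W/m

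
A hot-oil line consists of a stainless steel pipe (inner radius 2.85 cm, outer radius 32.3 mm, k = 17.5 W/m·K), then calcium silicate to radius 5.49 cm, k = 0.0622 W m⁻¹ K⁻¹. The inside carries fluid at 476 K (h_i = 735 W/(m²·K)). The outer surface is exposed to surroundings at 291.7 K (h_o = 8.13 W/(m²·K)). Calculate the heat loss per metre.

Treat each layer as a resistance in series:
  R'_conv,in = 1/(2πr h) = 1/(2π·0.0285·735) = 0.007598 m·K/W
  R'_stainless steel = ln(0.0323/0.0285)/(2πk) = 0.1252/(2π·17.5) = 0.001138 m·K/W
  R'_calcium silicate = ln(0.0549/0.0323)/(2πk) = 0.5304/(2π·0.0622) = 1.357 m·K/W
  R'_conv,out = 1/(2πr h) = 1/(2π·0.0549·8.13) = 0.3566 m·K/W
ΣR = 0.007598 + 0.001138 + 1.357 + 0.3566 = 1.722 m·K/W
Q' = ΔT/ΣR = (476 K − 291.7 K)/1.722 = 107 W/m

Q' = 107 W/m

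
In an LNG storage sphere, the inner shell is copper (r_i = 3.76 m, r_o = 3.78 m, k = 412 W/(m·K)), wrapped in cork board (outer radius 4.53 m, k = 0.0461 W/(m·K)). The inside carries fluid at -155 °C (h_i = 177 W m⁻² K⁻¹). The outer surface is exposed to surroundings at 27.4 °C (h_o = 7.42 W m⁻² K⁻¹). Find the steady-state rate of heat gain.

Treat each layer as a resistance in series:
  R_conv,in = 1/(4πr²h) = 1/(4π·3.76²·177) = 3.180×10^-5 K/W
  R_copper = (1/3.76 − 1/3.78)/(4πk) = 0.001407/(4π·412) = 2.718×10^-7 K/W
  R_cork board = (1/3.78 − 1/4.53)/(4πk) = 0.04380/(4π·0.0461) = 0.07561 K/W
  R_conv,out = 1/(4πr²h) = 1/(4π·4.53²·7.42) = 5.226×10^-4 K/W
ΣR = 3.180×10^-5 + 2.718×10^-7 + 0.07561 + 5.226×10^-4 = 0.07616 K/W
Q = ΔT/ΣR = (-155 °C − 27.4 °C)/0.07616 = -2390 W
(Negative Q ⇒ heat flows inward; heat gain = 2390 W.)

Q = 2.39 kW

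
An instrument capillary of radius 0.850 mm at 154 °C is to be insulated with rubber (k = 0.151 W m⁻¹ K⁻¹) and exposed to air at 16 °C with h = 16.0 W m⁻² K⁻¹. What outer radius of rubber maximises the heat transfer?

For a cylinder, r_cr = k_ins/h = 0.151/16.0 = 0.00944 m = 0.944 cm

r_cr = 0.944 cm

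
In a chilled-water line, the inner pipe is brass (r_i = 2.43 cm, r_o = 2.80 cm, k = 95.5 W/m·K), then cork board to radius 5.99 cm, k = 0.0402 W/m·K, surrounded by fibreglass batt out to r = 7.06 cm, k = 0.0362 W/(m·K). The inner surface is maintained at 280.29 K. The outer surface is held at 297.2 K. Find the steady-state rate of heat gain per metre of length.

Q' = 4.53 W/m

Series thermal resistances, inner to outer:
  R'_brass = ln(0.0280/0.0243)/(2πk) = 0.1417/(2π·95.5) = 2.362×10^-4 m·K/W
  R'_cork board = ln(0.0599/0.0280)/(2πk) = 0.7605/(2π·0.0402) = 3.011 m·K/W
  R'_fibreglass batt = ln(0.0706/0.0599)/(2πk) = 0.1644/(2π·0.0362) = 0.7226 m·K/W
ΣR = 2.362×10^-4 + 3.011 + 0.7226 = 3.734 m·K/W
Q' = ΔT/ΣR = (280.29 K − 297.2 K)/3.734 = -4.53 W/m
(Negative Q' ⇒ heat flows inward; heat gain = 4.53 W/m.)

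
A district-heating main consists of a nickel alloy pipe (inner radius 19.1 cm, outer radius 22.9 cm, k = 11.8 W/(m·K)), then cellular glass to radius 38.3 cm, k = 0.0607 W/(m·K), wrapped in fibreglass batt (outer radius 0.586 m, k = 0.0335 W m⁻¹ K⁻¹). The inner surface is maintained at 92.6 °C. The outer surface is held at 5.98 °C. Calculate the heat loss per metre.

Q' = 25.7 W/m

Resistance network (inner→outer):
  R'_nickel alloy = ln(0.229/0.191)/(2πk) = 0.1814/(2π·11.8) = 0.002447 m·K/W
  R'_cellular glass = ln(0.383/0.229)/(2πk) = 0.5143/(2π·0.0607) = 1.349 m·K/W
  R'_fibreglass batt = ln(0.586/0.383)/(2πk) = 0.4253/(2π·0.0335) = 2.020 m·K/W
ΣR = 0.002447 + 1.349 + 2.020 = 3.371 m·K/W
Q' = ΔT/ΣR = (92.6 °C − 5.98 °C)/3.371 = 25.7 W/m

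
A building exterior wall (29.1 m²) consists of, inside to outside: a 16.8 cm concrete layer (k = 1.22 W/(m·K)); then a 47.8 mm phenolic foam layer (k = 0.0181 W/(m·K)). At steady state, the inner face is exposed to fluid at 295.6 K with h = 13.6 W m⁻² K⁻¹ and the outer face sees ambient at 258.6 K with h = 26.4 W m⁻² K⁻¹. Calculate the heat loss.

Resistance network (inner→outer):
  R_conv,in = 1/(hA) = 1/(13.6·29.1) = 0.002527 K/W
  R_concrete = L/(kA) = 0.168/(1.22·29.1) = 0.004732 K/W
  R_phenolic foam = L/(kA) = 0.0478/(0.0181·29.1) = 0.09075 K/W
  R_conv,out = 1/(hA) = 1/(26.4·29.1) = 0.001302 K/W
ΣR = 0.002527 + 0.004732 + 0.09075 + 0.001302 = 0.09931 K/W
Q = ΔT/ΣR = (295.6 K − 258.6 K)/0.09931 = 373 W

Q = 373 W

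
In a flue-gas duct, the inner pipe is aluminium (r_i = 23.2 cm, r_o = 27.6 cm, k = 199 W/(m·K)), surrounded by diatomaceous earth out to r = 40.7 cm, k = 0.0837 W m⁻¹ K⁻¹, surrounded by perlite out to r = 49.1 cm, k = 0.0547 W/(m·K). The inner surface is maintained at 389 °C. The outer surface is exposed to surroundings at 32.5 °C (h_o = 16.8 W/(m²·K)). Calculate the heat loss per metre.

Q' = 273 W/m

Series thermal resistances, inner to outer:
  R'_aluminium = ln(0.276/0.232)/(2πk) = 0.1737/(2π·199) = 1.389×10^-4 m·K/W
  R'_diatomaceous earth = ln(0.407/0.276)/(2πk) = 0.3884/(2π·0.0837) = 0.7386 m·K/W
  R'_perlite = ln(0.491/0.407)/(2πk) = 0.1876/(2π·0.0547) = 0.5459 m·K/W
  R'_conv,out = 1/(2πr h) = 1/(2π·0.491·16.8) = 0.01929 m·K/W
ΣR = 1.389×10^-4 + 0.7386 + 0.5459 + 0.01929 = 1.304 m·K/W
Q' = ΔT/ΣR = (389 °C − 32.5 °C)/1.304 = 273 W/m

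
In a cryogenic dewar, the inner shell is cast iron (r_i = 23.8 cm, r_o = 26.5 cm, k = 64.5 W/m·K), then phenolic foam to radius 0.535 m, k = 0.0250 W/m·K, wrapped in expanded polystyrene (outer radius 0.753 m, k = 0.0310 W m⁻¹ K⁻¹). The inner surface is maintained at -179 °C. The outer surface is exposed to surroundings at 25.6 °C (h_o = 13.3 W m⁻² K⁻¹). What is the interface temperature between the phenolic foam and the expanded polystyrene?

T = -12.8 °C

Resistance network (inner→outer):
  R_cast iron = (1/0.238 − 1/0.265)/(4πk) = 0.4281/(4π·64.5) = 5.282×10^-4 K/W
  R_phenolic foam = (1/0.265 − 1/0.535)/(4πk) = 1.904/(4π·0.0250) = 6.062 K/W
  R_expanded polystyrene = (1/0.535 − 1/0.753)/(4πk) = 0.5411/(4π·0.0310) = 1.389 K/W
  R_conv,out = 1/(4πr²h) = 1/(4π·0.753²·13.3) = 0.01055 K/W
ΣR = 5.282×10^-4 + 6.062 + 1.389 + 0.01055 = 7.462 K/W
Q = ΔT/ΣR = (-179 °C − 25.6 °C)/7.462 = -27.42 W
From the inner boundary to the phenolic foam/expanded polystyrene interface, ΣR_partial = 6.063 K/W.
T_interface = T_in − Q·ΣR_partial = -179 °C − (-27.42)(6.063) = -12.8 °C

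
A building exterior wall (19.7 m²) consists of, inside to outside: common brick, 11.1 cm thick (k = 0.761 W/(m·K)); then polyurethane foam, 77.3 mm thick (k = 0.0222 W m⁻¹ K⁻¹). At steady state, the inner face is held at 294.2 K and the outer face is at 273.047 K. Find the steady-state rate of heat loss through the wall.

Treat each layer as a resistance in series:
  R_common brick = L/(kA) = 0.111/(0.761·19.7) = 0.007404 K/W
  R_polyurethane foam = L/(kA) = 0.0773/(0.0222·19.7) = 0.1768 K/W
ΣR = 0.007404 + 0.1768 = 0.1842 K/W
Q = ΔT/ΣR = (294.2 K − 273.047 K)/0.1842 = 115 W

Q = 115 W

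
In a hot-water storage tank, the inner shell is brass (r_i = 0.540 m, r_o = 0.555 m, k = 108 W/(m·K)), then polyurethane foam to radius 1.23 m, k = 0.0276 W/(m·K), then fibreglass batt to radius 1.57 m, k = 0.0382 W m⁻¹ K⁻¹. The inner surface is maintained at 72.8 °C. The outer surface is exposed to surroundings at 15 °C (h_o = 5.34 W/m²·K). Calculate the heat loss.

Q = 17.9 W

Resistance network (inner→outer):
  R_brass = (1/0.540 − 1/0.555)/(4πk) = 0.05005/(4π·108) = 3.688×10^-5 K/W
  R_polyurethane foam = (1/0.555 − 1/1.23)/(4πk) = 0.9888/(4π·0.0276) = 2.851 K/W
  R_fibreglass batt = (1/1.23 − 1/1.57)/(4πk) = 0.1761/(4π·0.0382) = 0.3668 K/W
  R_conv,out = 1/(4πr²h) = 1/(4π·1.57²·5.34) = 0.006046 K/W
ΣR = 3.688×10^-5 + 2.851 + 0.3668 + 0.006046 = 3.224 K/W
Q = ΔT/ΣR = (72.8 °C − 15 °C)/3.224 = 17.9 W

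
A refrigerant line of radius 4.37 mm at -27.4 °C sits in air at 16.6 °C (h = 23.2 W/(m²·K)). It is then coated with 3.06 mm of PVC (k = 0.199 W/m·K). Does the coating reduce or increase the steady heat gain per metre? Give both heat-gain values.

Critical radius for a cylinder: r_cr = k/h = 0.00858 m = 0.858 cm.
Outer radius after coating: r₂ = 0.00437 + 0.00306 = 0.00743 m.
Since r₁ < r_cr and r₂ ≤ r_cr, the coating moves toward the maximum at r_cr — heat gain rises.
Bare: R = 1/(2πr₁h) = 1.570 m·K/W; Q = 44/1.570 = 28.0 W/m.
Coated: R = R_cond + R_conv = 1.348 m·K/W; Q = 44/1.348 = 32.6 W/m.

increases: 28.0 → 32.6 W/m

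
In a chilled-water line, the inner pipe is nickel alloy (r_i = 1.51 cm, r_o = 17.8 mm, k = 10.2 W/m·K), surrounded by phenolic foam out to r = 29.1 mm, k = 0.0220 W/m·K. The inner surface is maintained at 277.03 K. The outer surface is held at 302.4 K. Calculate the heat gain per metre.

Treat each layer as a resistance in series:
  R'_nickel alloy = ln(0.0178/0.0151)/(2πk) = 0.1645/(2π·10.2) = 0.002567 m·K/W
  R'_phenolic foam = ln(0.0291/0.0178)/(2πk) = 0.4915/(2π·0.0220) = 3.556 m·K/W
ΣR = 0.002567 + 3.556 = 3.559 m·K/W
Q' = ΔT/ΣR = (277.03 K − 302.4 K)/3.559 = -7.13 W/m
(Negative Q' ⇒ heat flows inward; heat gain = 7.13 W/m.)

Q' = 7.13 W/m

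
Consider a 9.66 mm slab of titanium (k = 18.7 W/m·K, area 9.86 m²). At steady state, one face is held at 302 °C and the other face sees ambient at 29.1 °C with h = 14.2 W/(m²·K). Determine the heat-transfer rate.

Q = 37900 W

Resistance network (inner→outer):
  R_titanium = L/(kA) = 0.00966/(18.7·9.86) = 5.239×10^-5 K/W
  R_conv,out = 1/(hA) = 1/(14.2·9.86) = 0.007142 K/W
ΣR = 5.239×10^-5 + 0.007142 = 0.007194 K/W
Q = ΔT/ΣR = (302 °C − 29.1 °C)/0.007194 = 37900 W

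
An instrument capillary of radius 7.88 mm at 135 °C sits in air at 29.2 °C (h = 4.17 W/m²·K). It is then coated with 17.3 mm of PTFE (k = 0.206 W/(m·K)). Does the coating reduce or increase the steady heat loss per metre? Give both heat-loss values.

increases: 21.8 → 43.8 W/m

Critical radius for a cylinder: r_cr = k/h = 0.0494 m = 4.94 cm.
Outer radius after coating: r₂ = 0.00788 + 0.0173 = 0.02518 m.
Since r₁ < r_cr and r₂ ≤ r_cr, the coating moves toward the maximum at r_cr — heat loss rises.
Bare: R = 1/(2πr₁h) = 4.843 m·K/W; Q = 105.8/4.843 = 21.8 W/m.
Coated: R = R_cond + R_conv = 2.413 m·K/W; Q = 105.8/2.413 = 43.8 W/m.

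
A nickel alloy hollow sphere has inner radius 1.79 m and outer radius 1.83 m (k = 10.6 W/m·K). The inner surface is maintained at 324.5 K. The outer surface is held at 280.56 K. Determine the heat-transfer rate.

Q = 479 kW

Q = 4πk·ΔT/(1/r₁ − 1/r₂) = 4π × 10.6 × 43.94 / (1/1.79 − 1/1.83) = 4.79×10^5 W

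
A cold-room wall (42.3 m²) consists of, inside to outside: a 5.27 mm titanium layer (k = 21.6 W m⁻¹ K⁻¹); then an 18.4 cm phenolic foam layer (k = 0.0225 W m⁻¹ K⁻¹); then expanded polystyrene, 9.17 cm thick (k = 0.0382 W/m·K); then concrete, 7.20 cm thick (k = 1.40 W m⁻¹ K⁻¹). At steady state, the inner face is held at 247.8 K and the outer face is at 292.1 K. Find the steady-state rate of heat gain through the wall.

Treat each layer as a resistance in series:
  R_titanium = L/(kA) = 0.00527/(21.6·42.3) = 5.768×10^-6 K/W
  R_phenolic foam = L/(kA) = 0.184/(0.0225·42.3) = 0.1933 K/W
  R_expanded polystyrene = L/(kA) = 0.0917/(0.0382·42.3) = 0.05675 K/W
  R_concrete = L/(kA) = 0.0720/(1.40·42.3) = 0.001216 K/W
ΣR = 5.768×10^-6 + 0.1933 + 0.05675 + 0.001216 = 0.2513 K/W
Q = ΔT/ΣR = (247.8 K − 292.1 K)/0.2513 = -176 W
(Negative Q ⇒ heat flows inward; heat gain = 176 W.)

Q = 176 W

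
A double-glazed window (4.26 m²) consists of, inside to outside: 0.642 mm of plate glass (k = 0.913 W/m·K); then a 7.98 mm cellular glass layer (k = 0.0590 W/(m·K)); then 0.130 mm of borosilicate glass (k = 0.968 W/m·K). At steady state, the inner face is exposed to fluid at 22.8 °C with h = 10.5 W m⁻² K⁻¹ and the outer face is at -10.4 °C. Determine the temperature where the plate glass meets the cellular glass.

Resistance network (inner→outer):
  R_conv,in = 1/(hA) = 1/(10.5·4.26) = 0.02236 K/W
  R_plate glass = L/(kA) = 6.42×10^-4/(0.913·4.26) = 1.651×10^-4 K/W
  R_cellular glass = L/(kA) = 0.00798/(0.0590·4.26) = 0.03175 K/W
  R_borosilicate glass = L/(kA) = 1.30×10^-4/(0.968·4.26) = 3.153×10^-5 K/W
ΣR = 0.02236 + 1.651×10^-4 + 0.03175 + 3.153×10^-5 = 0.05431 K/W
Q = ΔT/ΣR = (22.8 °C − -10.4 °C)/0.05431 = 611.3 W
From the inner boundary to the plate glass/cellular glass interface, ΣR_partial = 0.02253 K/W.
T_interface = T_in − Q·ΣR_partial = 22.8 °C − (611.3)(0.02253) = 9.03 °C

T = 9.03 °C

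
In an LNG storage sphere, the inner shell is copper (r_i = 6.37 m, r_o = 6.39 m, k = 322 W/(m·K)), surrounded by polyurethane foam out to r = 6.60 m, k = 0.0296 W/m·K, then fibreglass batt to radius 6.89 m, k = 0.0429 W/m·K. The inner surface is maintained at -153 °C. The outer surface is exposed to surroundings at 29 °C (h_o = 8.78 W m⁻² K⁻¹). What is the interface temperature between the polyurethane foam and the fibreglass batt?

Resistance network (inner→outer):
  R_copper = (1/6.37 − 1/6.39)/(4πk) = 4.913×10^-4/(4π·322) = 1.214×10^-7 K/W
  R_polyurethane foam = (1/6.39 − 1/6.60)/(4πk) = 0.004979/(4π·0.0296) = 0.01339 K/W
  R_fibreglass batt = (1/6.60 − 1/6.89)/(4πk) = 0.006377/(4π·0.0429) = 0.01183 K/W
  R_conv,out = 1/(4πr²h) = 1/(4π·6.89²·8.78) = 1.909×10^-4 K/W
ΣR = 1.214×10^-7 + 0.01339 + 0.01183 + 1.909×10^-4 = 0.02541 K/W
Q = ΔT/ΣR = (-153 °C − 29 °C)/0.02541 = -7163 W
From the inner boundary to the polyurethane foam/fibreglass batt interface, ΣR_partial = 0.01339 K/W.
T_interface = T_in − Q·ΣR_partial = -153 °C − (-7163)(0.01339) = -57.1 °C

T = -57.1 °C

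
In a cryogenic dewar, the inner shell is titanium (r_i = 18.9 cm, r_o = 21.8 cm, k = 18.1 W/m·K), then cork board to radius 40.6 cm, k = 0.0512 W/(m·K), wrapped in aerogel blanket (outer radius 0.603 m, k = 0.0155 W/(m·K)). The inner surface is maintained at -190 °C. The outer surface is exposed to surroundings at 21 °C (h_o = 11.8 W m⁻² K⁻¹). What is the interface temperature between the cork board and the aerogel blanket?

Series thermal resistances, inner to outer:
  R_titanium = (1/0.189 − 1/0.218)/(4πk) = 0.7038/(4π·18.1) = 0.003095 K/W
  R_cork board = (1/0.218 − 1/0.406)/(4πk) = 2.124/(4π·0.0512) = 3.301 K/W
  R_aerogel blanket = (1/0.406 − 1/0.603)/(4πk) = 0.8047/(4π·0.0155) = 4.131 K/W
  R_conv,out = 1/(4πr²h) = 1/(4π·0.603²·11.8) = 0.01855 K/W
ΣR = 0.003095 + 3.301 + 4.131 + 0.01855 = 7.454 K/W
Q = ΔT/ΣR = (-190 °C − 21 °C)/7.454 = -28.31 W
From the inner boundary to the cork board/aerogel blanket interface, ΣR_partial = 3.304 K/W.
T_interface = T_in − Q·ΣR_partial = -190 °C − (-28.31)(3.304) = -96.5 °C

T = -96.5 °C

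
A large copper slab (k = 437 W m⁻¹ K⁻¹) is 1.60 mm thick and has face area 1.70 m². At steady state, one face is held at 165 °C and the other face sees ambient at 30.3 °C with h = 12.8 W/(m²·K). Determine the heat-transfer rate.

Q = 2.93 kW

Resistance network (inner→outer):
  R_copper = L/(kA) = 0.00160/(437·1.70) = 2.154×10^-6 K/W
  R_conv,out = 1/(hA) = 1/(12.8·1.70) = 0.04596 K/W
ΣR = 2.154×10^-6 + 0.04596 = 0.04596 K/W
Q = ΔT/ΣR = (165 °C − 30.3 °C)/0.04596 = 2930 W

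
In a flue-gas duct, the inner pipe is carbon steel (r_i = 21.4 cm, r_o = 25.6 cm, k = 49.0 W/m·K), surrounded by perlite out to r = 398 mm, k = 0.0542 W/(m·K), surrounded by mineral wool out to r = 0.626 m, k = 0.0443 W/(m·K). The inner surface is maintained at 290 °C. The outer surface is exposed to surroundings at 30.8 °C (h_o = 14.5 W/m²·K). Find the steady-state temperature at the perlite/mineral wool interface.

Treat each layer as a resistance in series:
  R'_carbon steel = ln(0.256/0.214)/(2πk) = 0.1792/(2π·49.0) = 5.821×10^-4 m·K/W
  R'_perlite = ln(0.398/0.256)/(2πk) = 0.4413/(2π·0.0542) = 1.296 m·K/W
  R'_mineral wool = ln(0.626/0.398)/(2πk) = 0.4529/(2π·0.0443) = 1.627 m·K/W
  R'_conv,out = 1/(2πr h) = 1/(2π·0.626·14.5) = 0.01753 m·K/W
ΣR = 5.821×10^-4 + 1.296 + 1.627 + 0.01753 = 2.941 m·K/W
Q' = ΔT/ΣR = (290 °C − 30.8 °C)/2.941 = 88.13 W/m
From the inner boundary to the perlite/mineral wool interface, ΣR_partial = 1.297 m·K/W.
T_interface = T_in − Q'·ΣR_partial = 290 °C − (88.13)(1.297) = 176 °C

T = 176 °C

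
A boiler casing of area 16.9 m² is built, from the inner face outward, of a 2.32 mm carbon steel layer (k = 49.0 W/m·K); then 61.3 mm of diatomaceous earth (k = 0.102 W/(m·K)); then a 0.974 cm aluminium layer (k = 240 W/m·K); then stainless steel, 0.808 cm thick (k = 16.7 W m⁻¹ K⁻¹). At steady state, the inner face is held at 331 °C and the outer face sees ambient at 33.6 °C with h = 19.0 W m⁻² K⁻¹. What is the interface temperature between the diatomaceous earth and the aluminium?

T = 57.8 °C

Resistance network (inner→outer):
  R_carbon steel = L/(kA) = 0.00232/(49.0·16.9) = 2.802×10^-6 K/W
  R_diatomaceous earth = L/(kA) = 0.0613/(0.102·16.9) = 0.03556 K/W
  R_aluminium = L/(kA) = 0.00974/(240·16.9) = 2.401×10^-6 K/W
  R_stainless steel = L/(kA) = 0.00808/(16.7·16.9) = 2.863×10^-5 K/W
  R_conv,out = 1/(hA) = 1/(19.0·16.9) = 0.003114 K/W
ΣR = 2.802×10^-6 + 0.03556 + 2.401×10^-6 + 2.863×10^-5 + 0.003114 = 0.03871 K/W
Q = ΔT/ΣR = (331 °C − 33.6 °C)/0.03871 = 7683 W
From the inner boundary to the diatomaceous earth/aluminium interface, ΣR_partial = 0.03556 K/W.
T_interface = T_in − Q·ΣR_partial = 331 °C − (7683)(0.03556) = 57.8 °C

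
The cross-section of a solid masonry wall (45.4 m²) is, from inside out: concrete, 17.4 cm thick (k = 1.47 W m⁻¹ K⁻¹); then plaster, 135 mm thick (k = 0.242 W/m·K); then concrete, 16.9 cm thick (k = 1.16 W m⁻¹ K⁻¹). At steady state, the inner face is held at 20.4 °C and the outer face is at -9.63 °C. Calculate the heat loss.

Resistance network (inner→outer):
  R_concrete = L/(kA) = 0.174/(1.47·45.4) = 0.002607 K/W
  R_plaster = L/(kA) = 0.135/(0.242·45.4) = 0.01229 K/W
  R_concrete = L/(kA) = 0.169/(1.16·45.4) = 0.003209 K/W
ΣR = 0.002607 + 0.01229 + 0.003209 = 0.01811 K/W
Q = ΔT/ΣR = (20.4 °C − -9.63 °C)/0.01811 = 1660 W

Q = 1660 W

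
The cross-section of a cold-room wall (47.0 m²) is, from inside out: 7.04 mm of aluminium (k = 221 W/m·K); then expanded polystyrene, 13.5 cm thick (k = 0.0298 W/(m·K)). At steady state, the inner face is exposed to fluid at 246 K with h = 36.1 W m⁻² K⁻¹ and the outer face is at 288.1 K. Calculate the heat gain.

Q = 434 W

Treat each layer as a resistance in series:
  R_conv,in = 1/(hA) = 1/(36.1·47.0) = 5.894×10^-4 K/W
  R_aluminium = L/(kA) = 0.00704/(221·47.0) = 6.778×10^-7 K/W
  R_expanded polystyrene = L/(kA) = 0.135/(0.0298·47.0) = 0.09639 K/W
ΣR = 5.894×10^-4 + 6.778×10^-7 + 0.09639 = 0.09698 K/W
Q = ΔT/ΣR = (246 K − 288.1 K)/0.09698 = -434 W
(Negative Q ⇒ heat flows inward; heat gain = 434 W.)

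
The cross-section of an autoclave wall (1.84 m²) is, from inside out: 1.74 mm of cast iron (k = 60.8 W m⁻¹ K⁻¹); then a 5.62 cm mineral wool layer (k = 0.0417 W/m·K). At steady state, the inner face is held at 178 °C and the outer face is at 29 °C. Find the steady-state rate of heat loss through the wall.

Q = 203 W

Resistance network (inner→outer):
  R_cast iron = L/(kA) = 0.00174/(60.8·1.84) = 1.555×10^-5 K/W
  R_mineral wool = L/(kA) = 0.0562/(0.0417·1.84) = 0.7325 K/W
ΣR = 1.555×10^-5 + 0.7325 = 0.7325 K/W
Q = ΔT/ΣR = (178 °C − 29 °C)/0.7325 = 203 W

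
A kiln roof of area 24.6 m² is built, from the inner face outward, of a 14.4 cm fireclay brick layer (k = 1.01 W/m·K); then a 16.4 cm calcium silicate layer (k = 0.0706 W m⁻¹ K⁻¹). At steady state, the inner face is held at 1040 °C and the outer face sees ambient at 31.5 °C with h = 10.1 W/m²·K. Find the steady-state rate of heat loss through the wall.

Resistance network (inner→outer):
  R_fireclay brick = L/(kA) = 0.144/(1.01·24.6) = 0.005796 K/W
  R_calcium silicate = L/(kA) = 0.164/(0.0706·24.6) = 0.09443 K/W
  R_conv,out = 1/(hA) = 1/(10.1·24.6) = 0.004025 K/W
ΣR = 0.005796 + 0.09443 + 0.004025 = 0.1043 K/W
Q = ΔT/ΣR = (1040 °C − 31.5 °C)/0.1043 = 9670 W

Q = 9670 W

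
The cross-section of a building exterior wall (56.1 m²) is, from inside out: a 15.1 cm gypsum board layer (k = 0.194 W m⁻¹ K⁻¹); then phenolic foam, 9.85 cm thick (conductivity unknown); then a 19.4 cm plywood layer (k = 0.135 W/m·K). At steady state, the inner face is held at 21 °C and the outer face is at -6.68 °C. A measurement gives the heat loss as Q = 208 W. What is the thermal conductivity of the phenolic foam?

k = 0.0188 W/m·K

ΣR = ΔT/Q = |21 − -6.68|/208 = 0.1331 K/W
Known resistances:
  R_gypsum board = L/(kA) = 0.151/(0.194·56.1) = 0.01387 K/W
  R_plywood = L/(kA) = 0.194/(0.135·56.1) = 0.02562 K/W
R_phenolic foam = ΣR − ΣR_known = 0.1331 − 0.03949 = 0.09361 K/W
L/(kA) = 0.09361 ⇒ k = 0.0985/(0.09361·56.1) = 0.0188 W/m·K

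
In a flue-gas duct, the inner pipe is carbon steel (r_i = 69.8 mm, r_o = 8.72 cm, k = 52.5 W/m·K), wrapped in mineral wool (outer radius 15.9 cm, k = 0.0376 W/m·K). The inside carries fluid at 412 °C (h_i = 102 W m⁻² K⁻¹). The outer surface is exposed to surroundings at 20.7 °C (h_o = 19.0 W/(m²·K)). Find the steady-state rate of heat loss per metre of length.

Resistance network (inner→outer):
  R'_conv,in = 1/(2πr h) = 1/(2π·0.0698·102) = 0.02235 m·K/W
  R'_carbon steel = ln(0.0872/0.0698)/(2πk) = 0.2226/(2π·52.5) = 6.747×10^-4 m·K/W
  R'_mineral wool = ln(0.159/0.0872)/(2πk) = 0.6007/(2π·0.0376) = 2.543 m·K/W
  R'_conv,out = 1/(2πr h) = 1/(2π·0.159·19.0) = 0.05268 m·K/W
ΣR = 0.02235 + 6.747×10^-4 + 2.543 + 0.05268 = 2.619 m·K/W
Q' = ΔT/ΣR = (412 °C − 20.7 °C)/2.619 = 149 W/m

Q' = 149 W/m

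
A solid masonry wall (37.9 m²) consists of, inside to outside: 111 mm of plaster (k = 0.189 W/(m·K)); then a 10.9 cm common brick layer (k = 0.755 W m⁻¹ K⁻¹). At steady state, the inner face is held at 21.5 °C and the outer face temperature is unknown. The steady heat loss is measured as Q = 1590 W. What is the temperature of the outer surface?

Sum the resistances:
  R_plaster = L/(kA) = 0.111/(0.189·37.9) = 0.01550 K/W
  R_common brick = L/(kA) = 0.109/(0.755·37.9) = 0.003809 K/W
ΣR = 0.01931 K/W
ΔT = Q·ΣR = 1590 × 0.01931 = 30.70 K
Heat flows outward, so T_out = T_in − ΔT = 21.5 − 30.70 = -9.20 °C

T_out = -9.20 °C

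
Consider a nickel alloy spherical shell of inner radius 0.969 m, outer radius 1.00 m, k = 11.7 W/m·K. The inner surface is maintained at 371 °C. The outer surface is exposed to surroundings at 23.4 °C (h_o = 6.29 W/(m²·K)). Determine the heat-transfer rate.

Treat each layer as a resistance in series:
  R_nickel alloy = (1/0.969 − 1/1.00)/(4πk) = 0.03199/(4π·11.7) = 2.176×10^-4 K/W
  R_conv,out = 1/(4πr²h) = 1/(4π·1.00²·6.29) = 0.01265 K/W
ΣR = 2.176×10^-4 + 0.01265 = 0.01287 K/W
Q = ΔT/ΣR = (371 °C − 23.4 °C)/0.01287 = 27000 W

Q = 27000 W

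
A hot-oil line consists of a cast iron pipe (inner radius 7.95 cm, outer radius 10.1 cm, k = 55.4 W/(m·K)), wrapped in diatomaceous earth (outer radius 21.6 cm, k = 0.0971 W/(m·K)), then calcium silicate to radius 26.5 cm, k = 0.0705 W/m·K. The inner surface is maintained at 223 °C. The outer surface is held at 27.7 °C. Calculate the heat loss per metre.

Treat each layer as a resistance in series:
  R'_cast iron = ln(0.101/0.0795)/(2πk) = 0.2394/(2π·55.4) = 6.877×10^-4 m·K/W
  R'_diatomaceous earth = ln(0.216/0.101)/(2πk) = 0.7602/(2π·0.0971) = 1.246 m·K/W
  R'_calcium silicate = ln(0.265/0.216)/(2πk) = 0.2045/(2π·0.0705) = 0.4616 m·K/W
ΣR = 6.877×10^-4 + 1.246 + 0.4616 = 1.708 m·K/W
Q' = ΔT/ΣR = (223 °C − 27.7 °C)/1.708 = 114 W/m

Q' = 114 W/m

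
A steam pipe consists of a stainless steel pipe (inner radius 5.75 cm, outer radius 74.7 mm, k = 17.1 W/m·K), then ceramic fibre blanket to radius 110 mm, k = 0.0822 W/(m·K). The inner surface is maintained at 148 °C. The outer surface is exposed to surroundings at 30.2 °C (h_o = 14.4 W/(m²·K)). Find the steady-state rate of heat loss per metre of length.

Q' = 138 W/m

Treat each layer as a resistance in series:
  R'_stainless steel = ln(0.0747/0.0575)/(2πk) = 0.2617/(2π·17.1) = 0.002436 m·K/W
  R'_ceramic fibre blanket = ln(0.110/0.0747)/(2πk) = 0.3870/(2π·0.0822) = 0.7493 m·K/W
  R'_conv,out = 1/(2πr h) = 1/(2π·0.110·14.4) = 0.1005 m·K/W
ΣR = 0.002436 + 0.7493 + 0.1005 = 0.8522 m·K/W
Q' = ΔT/ΣR = (148 °C − 30.2 °C)/0.8522 = 138 W/m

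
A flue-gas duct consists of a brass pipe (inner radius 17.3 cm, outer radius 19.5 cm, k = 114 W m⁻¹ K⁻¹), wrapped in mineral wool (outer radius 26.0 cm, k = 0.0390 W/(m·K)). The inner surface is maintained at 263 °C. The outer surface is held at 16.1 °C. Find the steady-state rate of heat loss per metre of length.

Treat each layer as a resistance in series:
  R'_brass = ln(0.195/0.173)/(2πk) = 0.1197/(2π·114) = 1.671×10^-4 m·K/W
  R'_mineral wool = ln(0.260/0.195)/(2πk) = 0.2877/(2π·0.0390) = 1.174 m·K/W
ΣR = 1.671×10^-4 + 1.174 = 1.174 m·K/W
Q' = ΔT/ΣR = (263 °C − 16.1 °C)/1.174 = 210 W/m

Q' = 210 W/m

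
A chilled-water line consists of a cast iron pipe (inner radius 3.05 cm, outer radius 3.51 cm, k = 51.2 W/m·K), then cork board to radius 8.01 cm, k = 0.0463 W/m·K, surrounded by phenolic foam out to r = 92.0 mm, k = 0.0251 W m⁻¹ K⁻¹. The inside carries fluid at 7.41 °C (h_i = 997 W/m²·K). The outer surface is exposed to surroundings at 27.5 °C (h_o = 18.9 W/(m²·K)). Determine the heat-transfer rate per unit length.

Series thermal resistances, inner to outer:
  R'_conv,in = 1/(2πr h) = 1/(2π·0.0305·997) = 0.005234 m·K/W
  R'_cast iron = ln(0.0351/0.0305)/(2πk) = 0.1405/(2π·51.2) = 4.367×10^-4 m·K/W
  R'_cork board = ln(0.0801/0.0351)/(2πk) = 0.8251/(2π·0.0463) = 2.836 m·K/W
  R'_phenolic foam = ln(0.0920/0.0801)/(2πk) = 0.1385/(2π·0.0251) = 0.8783 m·K/W
  R'_conv,out = 1/(2πr h) = 1/(2π·0.0920·18.9) = 0.09153 m·K/W
ΣR = 0.005234 + 4.367×10^-4 + 2.836 + 0.8783 + 0.09153 = 3.812 m·K/W
Q' = ΔT/ΣR = (7.41 °C − 27.5 °C)/3.812 = -5.27 W/m
(Negative Q' ⇒ heat flows inward; heat gain = 5.27 W/m.)

Q' = 5.27 W/m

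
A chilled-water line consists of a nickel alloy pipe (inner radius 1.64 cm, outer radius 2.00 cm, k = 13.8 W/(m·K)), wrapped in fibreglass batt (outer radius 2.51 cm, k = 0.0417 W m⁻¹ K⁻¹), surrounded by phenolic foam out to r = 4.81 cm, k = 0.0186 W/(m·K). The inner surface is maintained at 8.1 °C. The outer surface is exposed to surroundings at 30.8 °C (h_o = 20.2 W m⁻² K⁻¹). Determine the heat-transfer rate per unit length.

Resistance network (inner→outer):
  R'_nickel alloy = ln(0.0200/0.0164)/(2πk) = 0.1985/(2π·13.8) = 0.002289 m·K/W
  R'_fibreglass batt = ln(0.0251/0.0200)/(2πk) = 0.2271/(2π·0.0417) = 0.8669 m·K/W
  R'_phenolic foam = ln(0.0481/0.0251)/(2πk) = 0.6504/(2π·0.0186) = 5.565 m·K/W
  R'_conv,out = 1/(2πr h) = 1/(2π·0.0481·20.2) = 0.1638 m·K/W
ΣR = 0.002289 + 0.8669 + 5.565 + 0.1638 = 6.598 m·K/W
Q' = ΔT/ΣR = (8.1 °C − 30.8 °C)/6.598 = -3.44 W/m
(Negative Q' ⇒ heat flows inward; heat gain = 3.44 W/m.)

Q' = 3.44 W/m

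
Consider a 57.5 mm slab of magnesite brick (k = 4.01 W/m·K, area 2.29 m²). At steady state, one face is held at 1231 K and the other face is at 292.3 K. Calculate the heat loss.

Q = kA·ΔT/L = 4.01 × 2.29 × |1231 K − 292.3 K| / 0.0575 = 1.50×10^5 W

Q = 1.50×10^5 W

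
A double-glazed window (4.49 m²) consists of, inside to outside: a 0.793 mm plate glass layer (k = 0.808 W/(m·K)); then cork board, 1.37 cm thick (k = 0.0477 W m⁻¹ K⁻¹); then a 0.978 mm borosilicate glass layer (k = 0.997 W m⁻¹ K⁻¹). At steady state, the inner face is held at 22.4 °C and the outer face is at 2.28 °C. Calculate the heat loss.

Q = 312 W

Treat each layer as a resistance in series:
  R_plate glass = L/(kA) = 7.93×10^-4/(0.808·4.49) = 2.186×10^-4 K/W
  R_cork board = L/(kA) = 0.0137/(0.0477·4.49) = 0.06397 K/W
  R_borosilicate glass = L/(kA) = 9.78×10^-4/(0.997·4.49) = 2.185×10^-4 K/W
ΣR = 2.186×10^-4 + 0.06397 + 2.185×10^-4 = 0.06441 K/W
Q = ΔT/ΣR = (22.4 °C − 2.28 °C)/0.06441 = 312 W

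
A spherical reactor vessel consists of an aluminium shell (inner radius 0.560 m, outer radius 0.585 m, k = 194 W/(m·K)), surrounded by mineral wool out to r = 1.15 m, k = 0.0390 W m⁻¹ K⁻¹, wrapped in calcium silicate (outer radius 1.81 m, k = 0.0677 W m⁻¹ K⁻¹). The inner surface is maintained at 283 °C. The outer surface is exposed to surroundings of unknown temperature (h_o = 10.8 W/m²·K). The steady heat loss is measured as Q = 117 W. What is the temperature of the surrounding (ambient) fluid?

T_out = 38.6 °C

Sum the resistances:
  R_aluminium = (1/0.560 − 1/0.585)/(4πk) = 0.07631/(4π·194) = 3.130×10^-5 K/W
  R_mineral wool = (1/0.585 − 1/1.15)/(4πk) = 0.8398/(4π·0.0390) = 1.714 K/W
  R_calcium silicate = (1/1.15 − 1/1.81)/(4πk) = 0.3171/(4π·0.0677) = 0.3727 K/W
  R_conv,out = 1/(4πr²h) = 1/(4π·1.81²·10.8) = 0.002249 K/W
ΣR = 2.089 K/W
ΔT = Q·ΣR = 117 × 2.089 = 244.4 K
Heat flows outward, so T_out = T_in − ΔT = 283 − 244.4 = 38.6 °C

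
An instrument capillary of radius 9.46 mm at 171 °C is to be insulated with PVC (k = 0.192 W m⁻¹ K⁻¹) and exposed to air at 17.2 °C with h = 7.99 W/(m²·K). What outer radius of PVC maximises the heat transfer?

r_cr = 2.40 cm

For a cylinder, r_cr = k_ins/h = 0.192/7.99 = 0.0240 m = 2.40 cm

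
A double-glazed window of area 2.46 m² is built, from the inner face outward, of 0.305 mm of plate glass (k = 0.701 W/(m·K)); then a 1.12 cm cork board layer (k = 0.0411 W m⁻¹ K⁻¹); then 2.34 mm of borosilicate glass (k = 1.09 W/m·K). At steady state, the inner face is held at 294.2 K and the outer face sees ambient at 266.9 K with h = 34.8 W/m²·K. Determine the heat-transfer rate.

Q = 221 W

Series thermal resistances, inner to outer:
  R_plate glass = L/(kA) = 3.05×10^-4/(0.701·2.46) = 1.769×10^-4 K/W
  R_cork board = L/(kA) = 0.0112/(0.0411·2.46) = 0.1108 K/W
  R_borosilicate glass = L/(kA) = 0.00234/(1.09·2.46) = 8.727×10^-4 K/W
  R_conv,out = 1/(hA) = 1/(34.8·2.46) = 0.01168 K/W
ΣR = 1.769×10^-4 + 0.1108 + 8.727×10^-4 + 0.01168 = 0.1235 K/W
Q = ΔT/ΣR = (294.2 K − 266.9 K)/0.1235 = 221 W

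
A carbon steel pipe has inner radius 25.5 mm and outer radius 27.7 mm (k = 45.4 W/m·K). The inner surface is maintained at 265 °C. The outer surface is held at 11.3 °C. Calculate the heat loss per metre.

Q' = 2πk·ΔT/ln(r₂/r₁) = 2π × 45.4 × 253.7 / ln(0.0277/0.0255) = 8.75×10^5 W/m

Q' = 875 kW/m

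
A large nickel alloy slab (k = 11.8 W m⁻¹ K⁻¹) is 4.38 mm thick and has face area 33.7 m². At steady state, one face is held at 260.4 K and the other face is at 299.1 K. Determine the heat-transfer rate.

Q = 3510 kW

Q = kA·ΔT/L = 11.8 × 33.7 × |260.4 K − 299.1 K| / 0.00438 = 3.51×10^6 W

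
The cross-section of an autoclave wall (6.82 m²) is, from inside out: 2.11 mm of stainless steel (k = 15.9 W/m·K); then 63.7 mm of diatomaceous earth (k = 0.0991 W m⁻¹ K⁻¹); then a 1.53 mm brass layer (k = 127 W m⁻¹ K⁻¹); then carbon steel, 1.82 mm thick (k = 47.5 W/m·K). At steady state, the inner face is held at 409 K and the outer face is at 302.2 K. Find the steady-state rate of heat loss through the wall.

Series thermal resistances, inner to outer:
  R_stainless steel = L/(kA) = 0.00211/(15.9·6.82) = 1.946×10^-5 K/W
  R_diatomaceous earth = L/(kA) = 0.0637/(0.0991·6.82) = 0.09425 K/W
  R_brass = L/(kA) = 0.00153/(127·6.82) = 1.766×10^-6 K/W
  R_carbon steel = L/(kA) = 0.00182/(47.5·6.82) = 5.618×10^-6 K/W
ΣR = 1.946×10^-5 + 0.09425 + 1.766×10^-6 + 5.618×10^-6 = 0.09428 K/W
Q = ΔT/ΣR = (409 K − 302.2 K)/0.09428 = 1130 W

Q = 1130 W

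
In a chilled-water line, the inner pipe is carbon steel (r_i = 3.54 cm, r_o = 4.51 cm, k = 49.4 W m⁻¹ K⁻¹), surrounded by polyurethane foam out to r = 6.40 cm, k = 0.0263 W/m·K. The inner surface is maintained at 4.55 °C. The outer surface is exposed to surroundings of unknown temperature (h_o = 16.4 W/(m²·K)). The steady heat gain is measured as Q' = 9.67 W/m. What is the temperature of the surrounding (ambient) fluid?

Sum the resistances:
  R'_carbon steel = ln(0.0451/0.0354)/(2πk) = 0.2422/(2π·49.4) = 7.802×10^-4 m·K/W
  R'_polyurethane foam = ln(0.0640/0.0451)/(2πk) = 0.3500/(2π·0.0263) = 2.118 m·K/W
  R'_conv,out = 1/(2πr h) = 1/(2π·0.0640·16.4) = 0.1516 m·K/W
ΣR = 2.270 m·K/W
ΔT = Q'·ΣR = 9.67 × 2.270 = 21.95 K
Heat flows inward, so T_out = T_in + ΔT = 4.55 + 21.95 = 26.5 °C

T_out = 26.5 °C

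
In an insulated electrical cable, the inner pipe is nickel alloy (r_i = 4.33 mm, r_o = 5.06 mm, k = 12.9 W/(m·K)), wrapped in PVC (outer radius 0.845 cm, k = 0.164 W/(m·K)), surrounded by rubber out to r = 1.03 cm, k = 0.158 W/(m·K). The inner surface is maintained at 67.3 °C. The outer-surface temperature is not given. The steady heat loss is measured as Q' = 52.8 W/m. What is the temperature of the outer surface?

T_out = 30.4 °C

Sum the resistances:
  R'_nickel alloy = ln(0.00506/0.00433)/(2πk) = 0.1558/(2π·12.9) = 0.001922 m·K/W
  R'_PVC = ln(0.00845/0.00506)/(2πk) = 0.5128/(2π·0.164) = 0.4977 m·K/W
  R'_rubber = ln(0.0103/0.00845)/(2πk) = 0.1980/(2π·0.158) = 0.1994 m·K/W
ΣR = 0.6990 m·K/W
ΔT = Q'·ΣR = 52.8 × 0.6990 = 36.91 K
Heat flows outward, so T_out = T_in − ΔT = 67.3 − 36.91 = 30.4 °C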